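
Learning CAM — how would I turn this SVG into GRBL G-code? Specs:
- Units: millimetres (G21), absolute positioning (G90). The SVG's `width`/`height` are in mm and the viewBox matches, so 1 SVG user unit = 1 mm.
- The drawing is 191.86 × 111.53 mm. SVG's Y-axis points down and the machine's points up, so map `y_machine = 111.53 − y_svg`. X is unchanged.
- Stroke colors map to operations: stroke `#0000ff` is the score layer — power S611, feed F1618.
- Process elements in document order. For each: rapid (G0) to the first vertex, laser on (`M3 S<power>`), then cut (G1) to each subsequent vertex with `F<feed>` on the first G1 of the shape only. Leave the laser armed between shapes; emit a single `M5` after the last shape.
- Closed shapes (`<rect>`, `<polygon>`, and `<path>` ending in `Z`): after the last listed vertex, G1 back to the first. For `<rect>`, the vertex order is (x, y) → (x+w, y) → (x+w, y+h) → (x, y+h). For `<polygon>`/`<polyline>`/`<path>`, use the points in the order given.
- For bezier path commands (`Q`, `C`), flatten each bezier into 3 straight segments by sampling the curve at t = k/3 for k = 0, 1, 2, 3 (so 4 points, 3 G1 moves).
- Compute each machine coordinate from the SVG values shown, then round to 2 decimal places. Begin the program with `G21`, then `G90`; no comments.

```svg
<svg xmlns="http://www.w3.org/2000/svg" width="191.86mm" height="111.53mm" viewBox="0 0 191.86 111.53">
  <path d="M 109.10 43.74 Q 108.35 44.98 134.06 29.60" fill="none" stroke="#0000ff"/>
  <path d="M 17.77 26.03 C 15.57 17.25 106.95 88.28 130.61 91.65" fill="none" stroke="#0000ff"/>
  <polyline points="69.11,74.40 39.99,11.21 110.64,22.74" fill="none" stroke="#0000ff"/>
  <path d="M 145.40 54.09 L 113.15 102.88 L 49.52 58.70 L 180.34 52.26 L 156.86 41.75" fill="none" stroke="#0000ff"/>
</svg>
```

G21
G90
G0 X109.10 Y67.79
M3 S611
G1 X111.54 Y68.81 F1618
G1 X119.86 Y73.52
G1 X134.06 Y81.93
G0 X17.77 Y85.50
M3 S611
G1 X40.79 Y73.14 F1618
G1 X90.35 Y40.34
G1 X130.61 Y19.88
G0 X69.11 Y37.13
M3 S611
G1 X39.99 Y100.32 F1618
G1 X110.64 Y88.79
G0 X145.40 Y57.44
M3 S611
G1 X113.15 Y8.65 F1618
G1 X49.52 Y52.83
G1 X180.34 Y59.27
G1 X156.86 Y69.78
M5

viewBox `0 0 191.86 111.53` with mm width/height → 1 unit = 1 mm. Flip: y_m = 111.53 − y_svg.

**Shape 1** — `<path>` quadratic bezier, stroke `#0000ff` → score (S611, F1618). Control points (SVG): P0=(109.10,43.74), P1=(108.35,44.98), P2=(134.06,29.60); sampled at t=k/3. Machine vertices: (109.10,67.79) → (111.54,68.81) → (119.86,73.52) → (134.06,81.93). Open path.

**Shape 2** — `<path>` cubic bezier, stroke `#0000ff` → score (S611, F1618). Control points (SVG): P0=(17.77,26.03), P1=(15.57,17.25), P2=(106.95,88.28), P3=(130.61,91.65); sampled at t=k/3. Machine vertices: (17.77,85.50) → (40.79,73.14) → (90.35,40.34) → (130.61,19.88). Open path.

**Shape 3** — `<polyline>` open polyline, stroke `#0000ff` → score (S611, F1618). Machine vertices: (69.11,37.13) → (39.99,100.32) → (110.64,88.79). Open path.

**Shape 4** — `<path>` open polyline, stroke `#0000ff` → score (S611, F1618). Machine vertices: (145.40,57.44) → (113.15,8.65) → (49.52,52.83) → (180.34,59.27) → (156.86,69.78). Open path.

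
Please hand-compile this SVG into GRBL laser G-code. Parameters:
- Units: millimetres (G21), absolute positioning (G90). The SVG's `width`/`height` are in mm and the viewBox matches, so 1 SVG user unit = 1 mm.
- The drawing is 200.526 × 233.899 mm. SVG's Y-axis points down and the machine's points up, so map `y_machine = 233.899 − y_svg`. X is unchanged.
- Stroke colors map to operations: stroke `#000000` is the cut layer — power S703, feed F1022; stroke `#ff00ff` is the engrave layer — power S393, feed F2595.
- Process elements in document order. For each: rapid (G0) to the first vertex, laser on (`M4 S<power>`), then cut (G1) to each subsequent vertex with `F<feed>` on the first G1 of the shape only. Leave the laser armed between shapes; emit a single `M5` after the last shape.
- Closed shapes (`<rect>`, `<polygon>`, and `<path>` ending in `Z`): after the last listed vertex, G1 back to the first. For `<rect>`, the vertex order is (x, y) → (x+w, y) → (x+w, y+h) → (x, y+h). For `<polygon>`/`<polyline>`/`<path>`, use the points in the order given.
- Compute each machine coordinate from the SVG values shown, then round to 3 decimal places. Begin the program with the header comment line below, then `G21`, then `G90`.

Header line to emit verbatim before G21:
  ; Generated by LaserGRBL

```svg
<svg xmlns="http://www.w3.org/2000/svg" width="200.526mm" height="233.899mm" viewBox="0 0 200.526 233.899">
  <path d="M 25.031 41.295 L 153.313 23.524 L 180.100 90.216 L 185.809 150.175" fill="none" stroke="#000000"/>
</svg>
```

viewBox `0 0 200.526 233.899` with mm width/height → 1 unit = 1 mm. Flip: y_m = 233.899 − y_svg.

**Shape 1** — `<path>` open polyline, stroke `#000000` → cut (S703, F1022). Machine vertices: (25.031,192.604) → (153.313,210.375) → (180.100,143.683) → (185.809,83.724). Open path.

; Generated by LaserGRBL
G21
G90
G0 X25.031 Y192.604
M4 S703
G1 X153.313 Y210.375 F1022
G1 X180.100 Y143.683
G1 X185.809 Y83.724
M5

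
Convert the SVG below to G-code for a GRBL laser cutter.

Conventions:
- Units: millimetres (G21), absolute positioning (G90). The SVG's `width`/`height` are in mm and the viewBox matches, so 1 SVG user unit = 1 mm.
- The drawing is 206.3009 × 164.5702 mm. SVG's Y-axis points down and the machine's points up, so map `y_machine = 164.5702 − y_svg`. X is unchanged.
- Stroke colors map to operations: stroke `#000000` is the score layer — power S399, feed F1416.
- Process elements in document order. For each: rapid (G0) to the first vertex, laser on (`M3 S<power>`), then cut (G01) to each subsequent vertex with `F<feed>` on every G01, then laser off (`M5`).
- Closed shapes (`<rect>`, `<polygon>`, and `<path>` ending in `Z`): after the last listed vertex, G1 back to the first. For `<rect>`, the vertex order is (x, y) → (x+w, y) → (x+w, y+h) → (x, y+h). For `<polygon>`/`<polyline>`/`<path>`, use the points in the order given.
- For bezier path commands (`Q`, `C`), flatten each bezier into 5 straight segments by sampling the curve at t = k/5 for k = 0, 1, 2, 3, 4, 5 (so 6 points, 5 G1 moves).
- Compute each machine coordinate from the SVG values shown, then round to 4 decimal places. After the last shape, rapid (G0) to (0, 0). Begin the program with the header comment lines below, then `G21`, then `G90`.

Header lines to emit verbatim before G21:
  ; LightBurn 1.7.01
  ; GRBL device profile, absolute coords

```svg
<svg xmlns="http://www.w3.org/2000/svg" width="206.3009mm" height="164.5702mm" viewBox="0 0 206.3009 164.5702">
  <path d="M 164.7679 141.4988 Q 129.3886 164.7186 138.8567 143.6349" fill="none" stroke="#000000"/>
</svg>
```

1 u = 1 mm; y_m = 164.5702 − y.

[1] `<path>` quadratic bezier, #000000→score S399 F1416: (164.7679,23.0714) → (152.4101,15.5556) → (143.6400,11.5841) → (138.4578,11.1569) → (136.8634,14.2740) → (138.8567,20.9353)

; LightBurn 1.7.01
; GRBL device profile, absolute coords
G21
G90
G0 X164.7679 Y23.0714
M3 S399
G01 X152.4101 Y15.5556 F1416
G01 X143.6400 Y11.5841 F1416
G01 X138.4578 Y11.1569 F1416
G01 X136.8634 Y14.2740 F1416
G01 X138.8567 Y20.9353 F1416
M5
G0 X0.0000 Y0.0000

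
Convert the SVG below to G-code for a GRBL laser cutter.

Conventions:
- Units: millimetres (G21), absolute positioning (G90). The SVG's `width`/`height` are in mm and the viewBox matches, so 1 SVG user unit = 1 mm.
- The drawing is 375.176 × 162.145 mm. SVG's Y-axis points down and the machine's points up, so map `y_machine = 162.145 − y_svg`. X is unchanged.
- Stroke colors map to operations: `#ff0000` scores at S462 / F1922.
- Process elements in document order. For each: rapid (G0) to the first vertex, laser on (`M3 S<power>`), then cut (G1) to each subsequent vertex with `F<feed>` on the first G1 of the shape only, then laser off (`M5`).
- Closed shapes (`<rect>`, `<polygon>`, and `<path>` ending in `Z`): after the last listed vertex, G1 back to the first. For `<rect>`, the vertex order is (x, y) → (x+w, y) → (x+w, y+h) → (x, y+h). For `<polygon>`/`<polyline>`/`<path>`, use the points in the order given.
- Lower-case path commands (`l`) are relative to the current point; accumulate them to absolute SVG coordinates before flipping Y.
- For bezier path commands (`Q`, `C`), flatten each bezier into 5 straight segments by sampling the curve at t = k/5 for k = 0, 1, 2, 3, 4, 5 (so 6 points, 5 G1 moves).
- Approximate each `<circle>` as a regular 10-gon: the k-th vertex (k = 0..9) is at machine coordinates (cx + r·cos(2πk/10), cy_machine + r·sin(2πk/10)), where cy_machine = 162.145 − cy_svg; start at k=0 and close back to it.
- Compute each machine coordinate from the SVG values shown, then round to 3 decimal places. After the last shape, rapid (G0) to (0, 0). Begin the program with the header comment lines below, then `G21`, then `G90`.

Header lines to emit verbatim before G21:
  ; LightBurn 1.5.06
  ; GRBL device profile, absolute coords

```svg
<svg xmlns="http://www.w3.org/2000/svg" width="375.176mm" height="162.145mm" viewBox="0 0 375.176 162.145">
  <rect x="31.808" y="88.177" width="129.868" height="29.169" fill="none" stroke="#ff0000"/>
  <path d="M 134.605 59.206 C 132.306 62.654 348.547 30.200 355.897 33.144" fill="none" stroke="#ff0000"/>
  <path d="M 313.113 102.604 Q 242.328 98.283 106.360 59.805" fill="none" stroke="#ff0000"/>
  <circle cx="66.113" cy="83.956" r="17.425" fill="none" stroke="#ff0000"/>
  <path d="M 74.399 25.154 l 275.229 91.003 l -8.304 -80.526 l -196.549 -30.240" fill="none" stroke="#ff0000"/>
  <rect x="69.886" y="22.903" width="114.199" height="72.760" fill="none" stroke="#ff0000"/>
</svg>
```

; LightBurn 1.5.06
; GRBL device profile, absolute coords
G21
G90
G0 X31.808 Y73.968
M3 S462
G1 X161.676 Y73.968 F1922
G1 X161.676 Y44.799
G1 X31.808 Y44.799
G1 X31.808 Y73.968
M5
G0 X134.605 Y102.939
M3 S462
G1 X156.031 Y104.608 F1922
G1 X209.390 Y111.471
G1 X274.165 Y120.106
G1 X329.840 Y127.090
G1 X355.897 Y129.001
M5
G0 X313.113 Y59.541
M3 S462
G1 X282.192 Y62.636 F1922
G1 X246.056 Y68.463
G1 X204.705 Y77.023
G1 X158.140 Y88.315
G1 X106.360 Y102.340
M5
G0 X83.538 Y78.189
M3 S462
G1 X80.210 Y88.431 F1922
G1 X71.498 Y94.761
G1 X60.728 Y94.761
G1 X52.016 Y88.431
G1 X48.688 Y78.189
G1 X52.016 Y67.947
G1 X60.728 Y61.617
G1 X71.498 Y61.617
G1 X80.210 Y67.947
G1 X83.538 Y78.189
M5
G0 X74.399 Y136.991
M3 S462
G1 X349.628 Y45.988 F1922
G1 X341.324 Y126.514
G1 X144.775 Y156.754
M5
G0 X69.886 Y139.242
M3 S462
G1 X184.085 Y139.242 F1922
G1 X184.085 Y66.482
G1 X69.886 Y66.482
G1 X69.886 Y139.242
M5
G0 X0.000 Y0.000

1 u = 1 mm; y_m = 162.145 − y.

[1] `<rect>` rectangle, #ff0000→score S462 F1922: (31.808,73.968) → (161.676,73.968) → (161.676,44.799) → (31.808,44.799) → (31.808,73.968) (closed)

[2] `<path>` cubic bezier, #ff0000→score S462 F1922: (134.605,102.939) → (156.031,104.608) → (209.390,111.471) → (274.165,120.106) → (329.840,127.090) → (355.897,129.001)

[3] `<path>` quadratic bezier, #ff0000→score S462 F1922: (313.113,59.541) → (282.192,62.636) → (246.056,68.463) → (204.705,77.023) → (158.140,88.315) → (106.360,102.340)

[4] `<circle>` circle, #ff0000→score S462 F1922: (83.538,78.189) → (80.210,88.431) → (71.498,94.761) → (60.728,94.761) → (52.016,88.431) → (48.688,78.189) → (52.016,67.947) → (60.728,61.617) → (71.498,61.617) → (80.210,67.947) → (83.538,78.189) (closed)

[5] `<path>` open polyline, #ff0000→score S462 F1922: (74.399,136.991) → (349.628,45.988) → (341.324,126.514) → (144.775,156.754)

[6] `<rect>` rectangle, #ff0000→score S462 F1922: (69.886,139.242) → (184.085,139.242) → (184.085,66.482) → (69.886,66.482) → (69.886,139.242) (closed)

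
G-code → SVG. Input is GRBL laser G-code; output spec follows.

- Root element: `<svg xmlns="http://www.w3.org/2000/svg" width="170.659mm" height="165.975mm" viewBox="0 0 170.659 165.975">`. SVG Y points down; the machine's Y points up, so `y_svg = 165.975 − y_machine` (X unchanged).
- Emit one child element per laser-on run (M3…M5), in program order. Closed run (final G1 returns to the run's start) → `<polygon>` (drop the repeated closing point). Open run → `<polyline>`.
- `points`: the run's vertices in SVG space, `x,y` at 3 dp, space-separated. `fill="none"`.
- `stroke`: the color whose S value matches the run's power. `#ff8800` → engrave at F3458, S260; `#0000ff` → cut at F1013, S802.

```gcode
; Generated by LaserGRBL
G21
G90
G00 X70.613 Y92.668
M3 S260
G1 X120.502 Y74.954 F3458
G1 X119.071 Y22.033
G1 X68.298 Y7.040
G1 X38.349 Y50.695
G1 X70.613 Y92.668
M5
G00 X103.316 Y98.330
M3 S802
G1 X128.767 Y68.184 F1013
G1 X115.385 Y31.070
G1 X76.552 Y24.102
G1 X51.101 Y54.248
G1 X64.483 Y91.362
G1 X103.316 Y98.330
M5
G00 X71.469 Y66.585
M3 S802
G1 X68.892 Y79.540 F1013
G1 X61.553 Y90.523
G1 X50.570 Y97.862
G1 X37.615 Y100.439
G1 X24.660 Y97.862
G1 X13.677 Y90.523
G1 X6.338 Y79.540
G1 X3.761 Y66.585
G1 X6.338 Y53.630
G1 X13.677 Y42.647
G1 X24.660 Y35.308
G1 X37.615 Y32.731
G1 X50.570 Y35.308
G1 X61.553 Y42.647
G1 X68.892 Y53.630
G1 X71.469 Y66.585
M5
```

<svg xmlns="http://www.w3.org/2000/svg" width="170.659mm" height="165.975mm" viewBox="0 0 170.659 165.975">
  <polygon points="70.613,73.307 120.502,91.021 119.071,143.942 68.298,158.935 38.349,115.280" fill="none" stroke="#ff8800"/>
  <polygon points="103.316,67.645 128.767,97.791 115.385,134.905 76.552,141.873 51.101,111.727 64.483,74.613" fill="none" stroke="#0000ff"/>
  <polygon points="71.469,99.390 68.892,86.435 61.553,75.452 50.570,68.113 37.615,65.536 24.660,68.113 13.677,75.452 6.338,86.435 3.761,99.390 6.338,112.345 13.677,123.328 24.660,130.667 37.615,133.244 50.570,130.667 61.553,123.328 68.892,112.345" fill="none" stroke="#0000ff"/>
</svg>

Each laser-on run becomes one SVG element. Flip Y back into SVG space with y_svg = 165.975 − y_machine.

Run 1: the run's S260 means `#ff8800` (engrave). The run returns to its start, so emit a `<polygon>` with points (Y-flipped): 70.613,73.307 120.502,91.021 119.071,143.942 68.298,158.935 38.349,115.280.

Run 2: the run's S802 means `#0000ff` (cut). The run returns to its start, so emit a `<polygon>` with points (Y-flipped): 103.316,67.645 128.767,97.791 115.385,134.905 76.552,141.873 51.101,111.727 64.483,74.613.

Run 3: S802 ⇒ cut layer `#0000ff`. The run returns to its start, so emit a `<polygon>` with points (Y-flipped): 71.469,99.390 68.892,86.435 61.553,75.452 50.570,68.113 37.615,65.536 24.660,68.113 13.677,75.452 6.338,86.435 3.761,99.390 6.338,112.345 13.677,123.328 24.660,130.667 37.615,133.244 50.570,130.667 61.553,123.328 68.892,112.345.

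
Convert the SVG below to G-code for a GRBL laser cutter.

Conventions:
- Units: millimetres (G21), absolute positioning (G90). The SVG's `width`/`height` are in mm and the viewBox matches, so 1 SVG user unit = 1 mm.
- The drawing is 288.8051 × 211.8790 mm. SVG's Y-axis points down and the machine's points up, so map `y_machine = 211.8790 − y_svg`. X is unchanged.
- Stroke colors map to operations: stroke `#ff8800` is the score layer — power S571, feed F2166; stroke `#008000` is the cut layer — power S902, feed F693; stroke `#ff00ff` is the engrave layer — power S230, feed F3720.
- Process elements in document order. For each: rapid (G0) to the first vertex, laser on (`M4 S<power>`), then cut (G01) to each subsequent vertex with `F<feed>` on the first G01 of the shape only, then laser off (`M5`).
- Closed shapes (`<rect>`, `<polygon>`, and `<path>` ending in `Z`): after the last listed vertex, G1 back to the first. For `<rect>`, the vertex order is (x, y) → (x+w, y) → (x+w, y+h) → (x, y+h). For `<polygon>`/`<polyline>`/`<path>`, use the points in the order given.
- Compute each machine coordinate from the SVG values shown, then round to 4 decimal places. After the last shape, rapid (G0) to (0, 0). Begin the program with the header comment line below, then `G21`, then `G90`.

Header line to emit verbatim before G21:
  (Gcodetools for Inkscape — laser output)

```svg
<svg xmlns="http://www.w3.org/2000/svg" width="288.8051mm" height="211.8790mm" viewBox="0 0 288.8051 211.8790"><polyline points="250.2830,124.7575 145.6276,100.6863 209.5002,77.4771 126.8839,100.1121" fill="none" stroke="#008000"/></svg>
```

(Gcodetools for Inkscape — laser output)
G21
G90
G0 X250.2830 Y87.1215
M4 S902
G01 X145.6276 Y111.1927 F693
G01 X209.5002 Y134.4019
G01 X126.8839 Y111.7669
M5
G0 X0.0000 Y0.0000

Since the viewBox matches the mm dimensions, user units are millimetres directly. The only transform is the Y-flip y_m = 211.8790 − y_svg.

Shape 1 is a open polyline drawn with `<polyline>`. Its stroke #008000 means cut at S902, F693. After flipping Y the toolpath is (250.2830,87.1215) → (145.6276,111.1927) → (209.5002,134.4019) → (126.8839,111.7669).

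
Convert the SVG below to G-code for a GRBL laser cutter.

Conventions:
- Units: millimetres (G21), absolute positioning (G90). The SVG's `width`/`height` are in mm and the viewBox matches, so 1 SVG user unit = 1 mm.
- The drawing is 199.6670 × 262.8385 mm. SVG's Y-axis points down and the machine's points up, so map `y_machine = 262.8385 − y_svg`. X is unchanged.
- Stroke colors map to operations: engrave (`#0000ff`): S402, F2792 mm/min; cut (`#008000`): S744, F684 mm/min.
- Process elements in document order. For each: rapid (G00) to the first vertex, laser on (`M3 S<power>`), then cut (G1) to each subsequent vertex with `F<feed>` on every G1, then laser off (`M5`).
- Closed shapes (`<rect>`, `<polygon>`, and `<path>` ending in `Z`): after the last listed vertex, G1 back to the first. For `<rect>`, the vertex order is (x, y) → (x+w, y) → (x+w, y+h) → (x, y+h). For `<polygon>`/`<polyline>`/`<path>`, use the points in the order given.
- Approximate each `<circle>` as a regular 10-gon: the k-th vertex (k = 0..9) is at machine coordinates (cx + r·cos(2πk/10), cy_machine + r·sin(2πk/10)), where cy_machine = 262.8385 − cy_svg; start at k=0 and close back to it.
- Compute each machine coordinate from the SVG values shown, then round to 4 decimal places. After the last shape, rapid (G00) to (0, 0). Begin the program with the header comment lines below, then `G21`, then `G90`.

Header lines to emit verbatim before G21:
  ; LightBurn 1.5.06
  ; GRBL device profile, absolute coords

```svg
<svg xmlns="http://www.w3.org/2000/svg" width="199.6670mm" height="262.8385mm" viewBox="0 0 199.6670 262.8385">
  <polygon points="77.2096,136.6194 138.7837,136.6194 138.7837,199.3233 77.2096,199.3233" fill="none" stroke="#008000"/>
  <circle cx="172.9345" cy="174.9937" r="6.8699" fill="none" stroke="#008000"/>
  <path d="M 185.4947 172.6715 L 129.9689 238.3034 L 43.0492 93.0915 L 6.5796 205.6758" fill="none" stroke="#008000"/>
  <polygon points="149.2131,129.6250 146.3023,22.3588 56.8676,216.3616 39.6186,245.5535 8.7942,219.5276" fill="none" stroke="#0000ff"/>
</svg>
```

; LightBurn 1.5.06
; GRBL device profile, absolute coords
G21
G90
G00 X77.2096 Y126.2191
M3 S744
G1 X138.7837 Y126.2191 F684
G1 X138.7837 Y63.5152 F684
G1 X77.2096 Y63.5152 F684
G1 X77.2096 Y126.2191 F684
M5
G00 X179.8044 Y87.8448
M3 S744
G1 X178.4924 Y91.8828 F684
G1 X175.0574 Y94.3785 F684
G1 X170.8116 Y94.3785 F684
G1 X167.3766 Y91.8828 F684
G1 X166.0646 Y87.8448 F684
G1 X167.3766 Y83.8068 F684
G1 X170.8116 Y81.3111 F684
G1 X175.0574 Y81.3111 F684
G1 X178.4924 Y83.8068 F684
G1 X179.8044 Y87.8448 F684
M5
G00 X185.4947 Y90.1670
M3 S744
G1 X129.9689 Y24.5351 F684
G1 X43.0492 Y169.7470 F684
G1 X6.5796 Y57.1627 F684
M5
G00 X149.2131 Y133.2135
M3 S402
G1 X146.3023 Y240.4797 F2792
G1 X56.8676 Y46.4769 F2792
G1 X39.6186 Y17.2850 F2792
G1 X8.7942 Y43.3109 F2792
G1 X149.2131 Y133.2135 F2792
M5
G00 X0.0000 Y0.0000

viewBox `0 0 199.6670 262.8385` with mm width/height → 1 unit = 1 mm. Flip: y_m = 262.8385 − y_svg.

**Shape 1** — `<polygon>` rectangle, stroke `#008000` → cut (S744, F684). Machine vertices: (77.2096,126.2191) → (138.7837,126.2191) → (138.7837,63.5152) → (77.2096,63.5152) → (77.2096,126.2191). Closed: final G1 returns to the first vertex.

**Shape 2** — `<circle>` circle, stroke `#008000` → cut (S744, F684). Machine vertices: (179.8044,87.8448) → (178.4924,91.8828) → (175.0574,94.3785) → (170.8116,94.3785) → (167.3766,91.8828) → (166.0646,87.8448) → (167.3766,83.8068) → (170.8116,81.3111) → (175.0574,81.3111) → (178.4924,83.8068) → (179.8044,87.8448). Closed: final G1 returns to the first vertex.

**Shape 3** — `<path>` open polyline, stroke `#008000` → cut (S744, F684). Machine vertices: (185.4947,90.1670) → (129.9689,24.5351) → (43.0492,169.7470) → (6.5796,57.1627). Open path.

**Shape 4** — `<polygon>` closed polygon, stroke `#0000ff` → engrave (S402, F2792). Machine vertices: (149.2131,133.2135) → (146.3023,240.4797) → (56.8676,46.4769) → (39.6186,17.2850) → (8.7942,43.3109) → (149.2131,133.2135). Closed: final G1 returns to the first vertex.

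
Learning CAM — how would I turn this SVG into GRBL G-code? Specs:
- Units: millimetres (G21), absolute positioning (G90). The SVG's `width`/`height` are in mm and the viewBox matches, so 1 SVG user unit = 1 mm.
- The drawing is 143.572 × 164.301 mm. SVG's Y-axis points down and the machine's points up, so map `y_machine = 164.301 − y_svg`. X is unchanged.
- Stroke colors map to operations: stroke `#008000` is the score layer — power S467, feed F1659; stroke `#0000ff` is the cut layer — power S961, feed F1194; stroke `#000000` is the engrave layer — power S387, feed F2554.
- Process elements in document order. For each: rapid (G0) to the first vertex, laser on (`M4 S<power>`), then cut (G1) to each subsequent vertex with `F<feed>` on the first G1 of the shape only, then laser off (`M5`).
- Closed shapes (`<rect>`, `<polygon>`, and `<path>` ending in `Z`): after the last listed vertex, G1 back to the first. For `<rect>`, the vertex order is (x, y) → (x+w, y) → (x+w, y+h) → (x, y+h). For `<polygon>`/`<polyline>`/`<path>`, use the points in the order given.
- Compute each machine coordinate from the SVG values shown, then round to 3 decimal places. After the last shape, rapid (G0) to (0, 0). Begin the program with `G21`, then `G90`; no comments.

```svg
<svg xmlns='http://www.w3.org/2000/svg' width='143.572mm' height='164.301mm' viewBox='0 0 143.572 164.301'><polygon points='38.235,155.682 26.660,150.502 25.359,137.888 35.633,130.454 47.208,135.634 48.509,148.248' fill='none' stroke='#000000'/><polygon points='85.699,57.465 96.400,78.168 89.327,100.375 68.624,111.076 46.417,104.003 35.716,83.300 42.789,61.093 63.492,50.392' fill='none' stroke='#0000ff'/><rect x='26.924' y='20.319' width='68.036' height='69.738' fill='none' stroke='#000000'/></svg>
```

viewBox `0 0 143.572 164.301` with mm width/height → 1 unit = 1 mm. Flip: y_m = 164.301 − y_svg.

**Shape 1** — `<polygon>` regular polygon, stroke `#000000` → engrave (S387, F2554). Machine vertices: (38.235,8.619) → (26.660,13.799) → (25.359,26.413) → (35.633,33.847) → (47.208,28.667) → (48.509,16.053) → (38.235,8.619). Closed: final G1 returns to the first vertex.

**Shape 2** — `<polygon>` regular polygon, stroke `#0000ff` → cut (S961, F1194). Machine vertices: (85.699,106.836) → (96.400,86.133) → (89.327,63.926) → (68.624,53.225) → (46.417,60.298) → (35.716,81.001) → (42.789,103.208) → (63.492,113.909) → (85.699,106.836). Closed: final G1 returns to the first vertex.

**Shape 3** — `<rect>` rectangle, stroke `#000000` → engrave (S387, F2554). Machine vertices: (26.924,143.982) → (94.960,143.982) → (94.960,74.244) → (26.924,74.244) → (26.924,143.982). Closed: final G1 returns to the first vertex.

G21
G90
G0 X38.235 Y8.619
M4 S387
G1 X26.660 Y13.799 F2554
G1 X25.359 Y26.413
G1 X35.633 Y33.847
G1 X47.208 Y28.667
G1 X48.509 Y16.053
G1 X38.235 Y8.619
M5
G0 X85.699 Y106.836
M4 S961
G1 X96.400 Y86.133 F1194
G1 X89.327 Y63.926
G1 X68.624 Y53.225
G1 X46.417 Y60.298
G1 X35.716 Y81.001
G1 X42.789 Y103.208
G1 X63.492 Y113.909
G1 X85.699 Y106.836
M5
G0 X26.924 Y143.982
M4 S387
G1 X94.960 Y143.982 F2554
G1 X94.960 Y74.244
G1 X26.924 Y74.244
G1 X26.924 Y143.982
M5
G0 X0.000 Y0.000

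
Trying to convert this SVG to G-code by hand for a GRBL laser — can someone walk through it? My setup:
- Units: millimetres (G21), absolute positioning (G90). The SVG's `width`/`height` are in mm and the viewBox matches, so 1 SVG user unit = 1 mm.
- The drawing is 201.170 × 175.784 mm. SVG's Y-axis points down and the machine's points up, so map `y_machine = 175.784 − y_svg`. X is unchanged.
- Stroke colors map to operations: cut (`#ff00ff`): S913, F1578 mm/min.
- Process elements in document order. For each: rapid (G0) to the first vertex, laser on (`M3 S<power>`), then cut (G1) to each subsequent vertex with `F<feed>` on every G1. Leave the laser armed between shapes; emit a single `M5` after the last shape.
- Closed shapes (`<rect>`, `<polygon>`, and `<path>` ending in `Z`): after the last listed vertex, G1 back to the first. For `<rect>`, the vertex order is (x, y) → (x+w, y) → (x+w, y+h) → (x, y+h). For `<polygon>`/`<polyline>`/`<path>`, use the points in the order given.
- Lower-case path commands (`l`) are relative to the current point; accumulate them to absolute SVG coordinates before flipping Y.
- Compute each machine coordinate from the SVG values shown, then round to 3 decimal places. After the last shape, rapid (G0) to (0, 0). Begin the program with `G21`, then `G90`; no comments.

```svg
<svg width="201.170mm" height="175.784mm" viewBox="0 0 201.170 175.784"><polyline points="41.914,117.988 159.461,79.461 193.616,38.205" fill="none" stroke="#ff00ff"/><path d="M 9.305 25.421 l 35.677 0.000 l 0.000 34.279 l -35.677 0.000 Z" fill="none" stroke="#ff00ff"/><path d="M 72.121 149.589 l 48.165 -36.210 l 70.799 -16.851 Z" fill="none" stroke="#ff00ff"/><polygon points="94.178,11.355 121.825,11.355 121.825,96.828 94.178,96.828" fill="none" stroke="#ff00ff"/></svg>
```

G21
G90
G0 X41.914 Y57.796
M3 S913
G1 X159.461 Y96.323 F1578
G1 X193.616 Y137.579 F1578
G0 X9.305 Y150.363
M3 S913
G1 X44.982 Y150.363 F1578
G1 X44.982 Y116.084 F1578
G1 X9.305 Y116.084 F1578
G1 X9.305 Y150.363 F1578
G0 X72.121 Y26.195
M3 S913
G1 X120.286 Y62.405 F1578
G1 X191.085 Y79.256 F1578
G1 X72.121 Y26.195 F1578
G0 X94.178 Y164.429
M3 S913
G1 X121.825 Y164.429 F1578
G1 X121.825 Y78.956 F1578
G1 X94.178 Y78.956 F1578
G1 X94.178 Y164.429 F1578
M5
G0 X0.000 Y0.000

Since the viewBox matches the mm dimensions, user units are millimetres directly. The only transform is the Y-flip y_m = 175.784 − y_svg.

Shape 1 is a open polyline drawn with `<polyline>`. Its stroke #ff00ff means cut at S913, F1578. After flipping Y the toolpath is (41.914,57.796) → (159.461,96.323) → (193.616,137.579).

Shape 2 is a rectangle drawn with `<path>`. Its stroke #ff00ff means cut at S913, F1578. After flipping Y the toolpath is (9.305,150.363) → (44.982,150.363) → (44.982,116.084) → (9.305,116.084) → (9.305,150.363), returning to the start.

Shape 3 is a closed polygon drawn with `<path>`. Its stroke #ff00ff means cut at S913, F1578. After flipping Y the toolpath is (72.121,26.195) → (120.286,62.405) → (191.085,79.256) → (72.121,26.195), returning to the start.

Shape 4 is a rectangle drawn with `<polygon>`. Its stroke #ff00ff means cut at S913, F1578. After flipping Y the toolpath is (94.178,164.429) → (121.825,164.429) → (121.825,78.956) → (94.178,78.956) → (94.178,164.429), returning to the start.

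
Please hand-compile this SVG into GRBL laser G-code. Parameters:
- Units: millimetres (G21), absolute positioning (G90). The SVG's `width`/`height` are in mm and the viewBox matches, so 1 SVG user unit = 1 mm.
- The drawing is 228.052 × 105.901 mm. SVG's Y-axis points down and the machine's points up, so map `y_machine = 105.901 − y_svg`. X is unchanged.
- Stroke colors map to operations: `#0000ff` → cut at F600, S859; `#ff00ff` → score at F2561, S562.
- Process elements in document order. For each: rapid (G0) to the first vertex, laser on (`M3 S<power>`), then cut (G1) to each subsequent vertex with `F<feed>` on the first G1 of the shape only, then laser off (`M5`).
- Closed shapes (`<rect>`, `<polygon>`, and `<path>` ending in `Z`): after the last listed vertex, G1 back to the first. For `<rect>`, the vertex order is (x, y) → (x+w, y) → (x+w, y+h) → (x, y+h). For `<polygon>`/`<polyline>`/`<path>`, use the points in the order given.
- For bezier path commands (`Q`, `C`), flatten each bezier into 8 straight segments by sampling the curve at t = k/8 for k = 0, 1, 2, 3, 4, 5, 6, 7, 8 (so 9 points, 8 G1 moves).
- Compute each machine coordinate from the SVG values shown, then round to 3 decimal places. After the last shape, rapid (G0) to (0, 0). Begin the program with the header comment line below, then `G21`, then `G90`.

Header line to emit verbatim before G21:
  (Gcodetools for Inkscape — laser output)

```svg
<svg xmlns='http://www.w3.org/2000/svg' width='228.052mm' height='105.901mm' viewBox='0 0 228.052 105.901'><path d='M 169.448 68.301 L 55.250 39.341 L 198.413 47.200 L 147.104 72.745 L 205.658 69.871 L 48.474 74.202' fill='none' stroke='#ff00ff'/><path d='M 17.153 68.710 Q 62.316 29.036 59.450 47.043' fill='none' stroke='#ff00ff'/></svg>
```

(Gcodetools for Inkscape — laser output)
G21
G90
G0 X169.448 Y37.600
M3 S562
G1 X55.250 Y66.560 F2561
G1 X198.413 Y58.701
G1 X147.104 Y33.156
G1 X205.658 Y36.030
G1 X48.474 Y31.699
M5
G0 X17.153 Y37.191
M3 S562
G1 X27.693 Y46.208 F2561
G1 X36.733 Y53.423
G1 X44.271 Y58.835
G1 X50.309 Y62.445
G1 X54.845 Y64.252
G1 X57.881 Y64.256
G1 X59.416 Y62.458
G1 X59.450 Y58.858
M5
G0 X0.000 Y0.000

1 u = 1 mm; y_m = 105.901 − y.

[1] `<path>` open polyline, #ff00ff→score S562 F2561: (169.448,37.600) → (55.250,66.560) → (198.413,58.701) → (147.104,33.156) → (205.658,36.030) → (48.474,31.699)

[2] `<path>` quadratic bezier, #ff00ff→score S562 F2561: (17.153,37.191) → (27.693,46.208) → (36.733,53.423) → (44.271,58.835) → (50.309,62.445) → (54.845,64.252) → (57.881,64.256) → (59.416,62.458) → (59.450,58.858)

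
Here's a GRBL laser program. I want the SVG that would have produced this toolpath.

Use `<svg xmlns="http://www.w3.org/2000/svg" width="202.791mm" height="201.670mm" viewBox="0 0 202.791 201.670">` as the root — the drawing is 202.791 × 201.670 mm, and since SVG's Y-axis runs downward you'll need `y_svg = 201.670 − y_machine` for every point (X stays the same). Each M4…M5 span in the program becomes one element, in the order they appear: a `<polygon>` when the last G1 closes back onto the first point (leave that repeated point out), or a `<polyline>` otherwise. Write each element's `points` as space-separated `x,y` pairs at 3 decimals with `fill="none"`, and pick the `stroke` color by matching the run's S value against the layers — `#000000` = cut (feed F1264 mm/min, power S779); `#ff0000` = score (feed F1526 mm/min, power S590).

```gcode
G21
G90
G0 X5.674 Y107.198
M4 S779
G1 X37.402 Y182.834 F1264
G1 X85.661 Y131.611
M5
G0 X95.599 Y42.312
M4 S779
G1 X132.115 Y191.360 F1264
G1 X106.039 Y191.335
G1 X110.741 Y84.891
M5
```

<svg xmlns="http://www.w3.org/2000/svg" width="202.791mm" height="201.670mm" viewBox="0 0 202.791 201.670">
  <polyline points="5.674,94.472 37.402,18.836 85.661,70.059" fill="none" stroke="#000000"/>
  <polyline points="95.599,159.358 132.115,10.310 106.039,10.335 110.741,116.779" fill="none" stroke="#000000"/>
</svg>

Each laser-on run becomes one SVG element. Flip Y back into SVG space with y_svg = 201.670 − y_machine. Every run uses S779, so all elements get stroke `#000000` (cut).

Run 1: The run is open, so emit a `<polyline>` with points (Y-flipped): 5.674,94.472 37.402,18.836 85.661,70.059.

Run 2: The run is open, so emit a `<polyline>` with points (Y-flipped): 95.599,159.358 132.115,10.310 106.039,10.335 110.741,116.779.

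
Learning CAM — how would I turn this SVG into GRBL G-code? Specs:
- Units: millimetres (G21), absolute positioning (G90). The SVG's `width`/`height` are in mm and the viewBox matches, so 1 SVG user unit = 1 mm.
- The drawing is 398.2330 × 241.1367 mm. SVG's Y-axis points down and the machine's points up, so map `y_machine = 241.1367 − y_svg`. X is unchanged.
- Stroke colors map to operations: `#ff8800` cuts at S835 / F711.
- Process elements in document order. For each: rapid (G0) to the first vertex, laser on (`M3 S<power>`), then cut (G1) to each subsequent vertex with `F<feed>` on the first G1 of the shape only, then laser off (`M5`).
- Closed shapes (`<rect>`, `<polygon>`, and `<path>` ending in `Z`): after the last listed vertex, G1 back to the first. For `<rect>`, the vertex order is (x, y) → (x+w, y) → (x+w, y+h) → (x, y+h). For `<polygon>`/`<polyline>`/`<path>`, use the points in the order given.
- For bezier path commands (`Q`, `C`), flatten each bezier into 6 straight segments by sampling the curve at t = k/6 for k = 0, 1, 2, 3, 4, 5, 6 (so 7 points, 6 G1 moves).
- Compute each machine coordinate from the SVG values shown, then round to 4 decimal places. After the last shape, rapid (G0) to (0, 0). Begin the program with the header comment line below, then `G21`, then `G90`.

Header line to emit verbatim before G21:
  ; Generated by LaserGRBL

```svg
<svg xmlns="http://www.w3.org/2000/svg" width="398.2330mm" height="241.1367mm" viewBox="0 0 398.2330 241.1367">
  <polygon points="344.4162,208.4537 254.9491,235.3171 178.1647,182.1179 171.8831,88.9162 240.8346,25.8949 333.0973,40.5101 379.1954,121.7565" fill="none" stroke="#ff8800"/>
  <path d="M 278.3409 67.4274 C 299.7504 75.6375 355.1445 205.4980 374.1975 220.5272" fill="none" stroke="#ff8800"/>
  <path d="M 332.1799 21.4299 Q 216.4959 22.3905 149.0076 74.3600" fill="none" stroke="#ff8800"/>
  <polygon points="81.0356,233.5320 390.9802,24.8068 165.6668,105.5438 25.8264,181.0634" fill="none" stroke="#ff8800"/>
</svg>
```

Since the viewBox matches the mm dimensions, user units are millimetres directly. The only transform is the Y-flip y_m = 241.1367 − y_svg.

Shape 1 is a regular polygon drawn with `<polygon>`. Its stroke #ff8800 means cut at S835, F711. After flipping Y the toolpath is (344.4162,32.6830) → (254.9491,5.8196) → (178.1647,59.0188) → (171.8831,152.2205) → (240.8346,215.2418) → (333.0973,200.6266) → (379.1954,119.3802) → (344.4162,32.6830), returning to the start.

Shape 2 is a cubic bezier drawn with `<path>`. Its stroke #ff8800 means cut at S835, F711. After flipping Y the toolpath is (278.3409,173.7093) → (291.5521,160.5615) → (308.4739,133.7076) → (327.1529,99.7166) → (345.6355,65.1572) → (361.9682,36.5986) → (374.1975,20.6095).

Shape 3 is a quadratic bezier drawn with `<path>`. Its stroke #ff8800 means cut at S835, F711. After flipping Y the toolpath is (332.1799,219.7068) → (294.9573,217.9697) → (260.4123,213.3987) → (228.5448,205.9940) → (199.3549,195.7554) → (172.8425,182.6830) → (149.0076,166.7767).

Shape 4 is a closed polygon drawn with `<polygon>`. Its stroke #ff8800 means cut at S835, F711. After flipping Y the toolpath is (81.0356,7.6047) → (390.9802,216.3299) → (165.6668,135.5929) → (25.8264,60.0733) → (81.0356,7.6047), returning to the start.

; Generated by LaserGRBL
G21
G90
G0 X344.4162 Y32.6830
M3 S835
G1 X254.9491 Y5.8196 F711
G1 X178.1647 Y59.0188
G1 X171.8831 Y152.2205
G1 X240.8346 Y215.2418
G1 X333.0973 Y200.6266
G1 X379.1954 Y119.3802
G1 X344.4162 Y32.6830
M5
G0 X278.3409 Y173.7093
M3 S835
G1 X291.5521 Y160.5615 F711
G1 X308.4739 Y133.7076
G1 X327.1529 Y99.7166
G1 X345.6355 Y65.1572
G1 X361.9682 Y36.5986
G1 X374.1975 Y20.6095
M5
G0 X332.1799 Y219.7068
M3 S835
G1 X294.9573 Y217.9697 F711
G1 X260.4123 Y213.3987
G1 X228.5448 Y205.9940
G1 X199.3549 Y195.7554
G1 X172.8425 Y182.6830
G1 X149.0076 Y166.7767
M5
G0 X81.0356 Y7.6047
M3 S835
G1 X390.9802 Y216.3299 F711
G1 X165.6668 Y135.5929
G1 X25.8264 Y60.0733
G1 X81.0356 Y7.6047
M5
G0 X0.0000 Y0.0000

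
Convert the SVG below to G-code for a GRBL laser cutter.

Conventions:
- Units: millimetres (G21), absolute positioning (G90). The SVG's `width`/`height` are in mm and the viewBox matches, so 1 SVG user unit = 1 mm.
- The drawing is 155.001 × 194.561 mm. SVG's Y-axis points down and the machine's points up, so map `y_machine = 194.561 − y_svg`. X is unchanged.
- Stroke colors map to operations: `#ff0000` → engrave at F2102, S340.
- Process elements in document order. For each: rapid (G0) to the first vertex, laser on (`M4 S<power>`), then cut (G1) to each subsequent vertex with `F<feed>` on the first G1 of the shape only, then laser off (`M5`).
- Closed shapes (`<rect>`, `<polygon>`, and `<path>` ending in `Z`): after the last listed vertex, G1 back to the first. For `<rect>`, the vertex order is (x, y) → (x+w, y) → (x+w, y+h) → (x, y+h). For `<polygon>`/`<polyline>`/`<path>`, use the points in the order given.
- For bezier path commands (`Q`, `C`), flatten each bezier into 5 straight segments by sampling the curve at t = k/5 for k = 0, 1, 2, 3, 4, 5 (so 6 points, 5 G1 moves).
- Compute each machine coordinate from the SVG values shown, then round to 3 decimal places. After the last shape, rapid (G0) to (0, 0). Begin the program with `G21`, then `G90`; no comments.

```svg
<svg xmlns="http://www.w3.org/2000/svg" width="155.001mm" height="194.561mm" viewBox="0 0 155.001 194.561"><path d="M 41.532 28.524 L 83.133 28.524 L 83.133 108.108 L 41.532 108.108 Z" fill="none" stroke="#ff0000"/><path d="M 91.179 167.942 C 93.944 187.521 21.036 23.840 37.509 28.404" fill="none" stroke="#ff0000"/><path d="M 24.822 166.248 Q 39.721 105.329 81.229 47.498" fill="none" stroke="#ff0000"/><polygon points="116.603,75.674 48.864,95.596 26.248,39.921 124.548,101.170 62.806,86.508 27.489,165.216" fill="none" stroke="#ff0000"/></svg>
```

Since the viewBox matches the mm dimensions, user units are millimetres directly. The only transform is the Y-flip y_m = 194.561 − y_svg.

Shape 1 is a rectangle drawn with `<path>`. Its stroke #ff0000 means engrave at S340, F2102. After flipping Y the toolpath is (41.532,166.037) → (83.133,166.037) → (83.133,86.453) → (41.532,86.453) → (41.532,166.037), returning to the start.

Shape 2 is a cubic bezier drawn with `<path>`. Its stroke #ff0000 means engrave at S340, F2102. After flipping Y the toolpath is (91.179,26.619) → (85.078,34.051) → (68.737,68.593) → (50.081,113.373) → (37.030,151.518) → (37.509,166.157).

Shape 3 is a quadratic bezier drawn with `<path>`. Its stroke #ff0000 means engrave at S340, F2102. After flipping Y the toolpath is (24.822,28.313) → (31.846,52.557) → (40.999,76.554) → (52.280,100.304) → (65.690,123.807) → (81.229,147.063).

Shape 4 is a closed polygon drawn with `<polygon>`. Its stroke #ff0000 means engrave at S340, F2102. After flipping Y the toolpath is (116.603,118.887) → (48.864,98.965) → (26.248,154.640) → (124.548,93.391) → (62.806,108.053) → (27.489,29.345) → (116.603,118.887), returning to the start.

G21
G90
G0 X41.532 Y166.037
M4 S340
G1 X83.133 Y166.037 F2102
G1 X83.133 Y86.453
G1 X41.532 Y86.453
G1 X41.532 Y166.037
M5
G0 X91.179 Y26.619
M4 S340
G1 X85.078 Y34.051 F2102
G1 X68.737 Y68.593
G1 X50.081 Y113.373
G1 X37.030 Y151.518
G1 X37.509 Y166.157
M5
G0 X24.822 Y28.313
M4 S340
G1 X31.846 Y52.557 F2102
G1 X40.999 Y76.554
G1 X52.280 Y100.304
G1 X65.690 Y123.807
G1 X81.229 Y147.063
M5
G0 X116.603 Y118.887
M4 S340
G1 X48.864 Y98.965 F2102
G1 X26.248 Y154.640
G1 X124.548 Y93.391
G1 X62.806 Y108.053
G1 X27.489 Y29.345
G1 X116.603 Y118.887
M5
G0 X0.000 Y0.000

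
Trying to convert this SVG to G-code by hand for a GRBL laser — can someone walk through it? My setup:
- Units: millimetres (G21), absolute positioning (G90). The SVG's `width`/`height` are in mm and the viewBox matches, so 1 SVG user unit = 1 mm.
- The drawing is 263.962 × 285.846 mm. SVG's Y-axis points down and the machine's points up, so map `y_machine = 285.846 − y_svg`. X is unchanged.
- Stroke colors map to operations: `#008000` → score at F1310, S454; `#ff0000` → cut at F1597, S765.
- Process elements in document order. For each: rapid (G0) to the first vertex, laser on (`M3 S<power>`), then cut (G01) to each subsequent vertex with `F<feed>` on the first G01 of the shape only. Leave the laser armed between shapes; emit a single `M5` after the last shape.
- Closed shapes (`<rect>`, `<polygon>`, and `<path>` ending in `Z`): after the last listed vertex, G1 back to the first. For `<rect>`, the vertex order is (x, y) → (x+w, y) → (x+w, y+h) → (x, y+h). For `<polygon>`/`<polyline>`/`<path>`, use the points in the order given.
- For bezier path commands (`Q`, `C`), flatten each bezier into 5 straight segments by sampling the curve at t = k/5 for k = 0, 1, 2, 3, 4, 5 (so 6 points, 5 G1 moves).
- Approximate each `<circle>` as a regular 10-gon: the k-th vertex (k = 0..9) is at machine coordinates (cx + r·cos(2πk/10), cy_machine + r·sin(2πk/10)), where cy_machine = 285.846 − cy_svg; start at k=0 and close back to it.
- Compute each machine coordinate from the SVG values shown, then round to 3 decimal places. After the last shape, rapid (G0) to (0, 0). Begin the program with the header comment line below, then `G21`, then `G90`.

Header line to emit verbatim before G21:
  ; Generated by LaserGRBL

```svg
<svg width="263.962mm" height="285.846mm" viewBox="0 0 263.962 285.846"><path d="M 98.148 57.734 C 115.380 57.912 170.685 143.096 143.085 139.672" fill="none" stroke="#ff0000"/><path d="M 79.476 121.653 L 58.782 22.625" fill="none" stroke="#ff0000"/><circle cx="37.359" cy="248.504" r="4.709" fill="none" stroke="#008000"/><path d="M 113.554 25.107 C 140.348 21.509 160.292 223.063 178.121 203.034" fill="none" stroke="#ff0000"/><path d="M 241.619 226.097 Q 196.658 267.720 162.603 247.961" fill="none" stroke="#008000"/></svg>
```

; Generated by LaserGRBL
G21
G90
G0 X98.148 Y228.112
M3 S765
G01 X112.088 Y219.193 F1597
G01 X129.359 Y198.207
G01 X144.153 Y173.486
G01 X150.664 Y153.364
G01 X143.085 Y146.174
G0 X79.476 Y164.193
M3 S765
G01 X58.782 Y263.221 F1597
G0 X42.068 Y37.342
M3 S454
G01 X41.169 Y40.110 F1310
G01 X38.814 Y41.821
G01 X35.904 Y41.821
G01 X33.549 Y40.110
G01 X32.650 Y37.342
G01 X33.549 Y34.574
G01 X35.904 Y32.863
G01 X38.814 Y32.863
G01 X41.169 Y34.574
G01 X42.068 Y37.342
G0 X113.554 Y260.739
M3 S765
G01 X128.846 Y241.693 F1597
G01 X142.722 Y193.895
G01 X155.408 Y137.826
G01 X167.132 Y93.971
G01 X178.121 Y82.812
G0 X241.619 Y59.749
M3 S454
G01 X224.071 Y45.555 F1310
G01 X207.395 Y36.272
G01 X191.592 Y31.899
G01 X176.661 Y32.437
G01 X162.603 Y37.885
M5
G0 X0.000 Y0.000

1 u = 1 mm; y_m = 285.846 − y.

[1] `<path>` cubic bezier, #ff0000→cut S765 F1597: (98.148,228.112) → (112.088,219.193) → (129.359,198.207) → (144.153,173.486) → (150.664,153.364) → (143.085,146.174)

[2] `<path>` line segment, #ff0000→cut S765 F1597: (79.476,164.193) → (58.782,263.221)

[3] `<circle>` circle, #008000→score S454 F1310: (42.068,37.342) → (41.169,40.110) → (38.814,41.821) → (35.904,41.821) → (33.549,40.110) → (32.650,37.342) → (33.549,34.574) → (35.904,32.863) → (38.814,32.863) → (41.169,34.574) → (42.068,37.342) (closed)

[4] `<path>` cubic bezier, #ff0000→cut S765 F1597: (113.554,260.739) → (128.846,241.693) → (142.722,193.895) → (155.408,137.826) → (167.132,93.971) → (178.121,82.812)

[5] `<path>` quadratic bezier, #008000→score S454 F1310: (241.619,59.749) → (224.071,45.555) → (207.395,36.272) → (191.592,31.899) → (176.661,32.437) → (162.603,37.885)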